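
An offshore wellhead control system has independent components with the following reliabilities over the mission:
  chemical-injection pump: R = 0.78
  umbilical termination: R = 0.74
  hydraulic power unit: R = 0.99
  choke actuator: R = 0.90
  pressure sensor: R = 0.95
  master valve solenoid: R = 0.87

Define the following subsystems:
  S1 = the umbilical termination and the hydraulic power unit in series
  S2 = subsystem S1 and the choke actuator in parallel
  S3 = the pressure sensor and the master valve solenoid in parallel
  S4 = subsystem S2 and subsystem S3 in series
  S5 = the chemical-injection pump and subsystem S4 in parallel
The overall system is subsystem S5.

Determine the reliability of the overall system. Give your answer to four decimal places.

0.9927

Series (umbilical termination and hydraulic power unit): 0.740000 × 0.990000 = 0.732600
Parallel ([0.732600] and choke actuator): 1 − (1 − 0.732600)(1 − 0.900000) = 0.973260
Parallel (pressure sensor and master valve solenoid): 1 − (1 − 0.950000)(1 − 0.870000) = 0.993500
Series ([0.973260] and [0.993500]): 0.973260 × 0.993500 = 0.966934
Parallel (chemical-injection pump and [0.966934]): 1 − (1 − 0.780000)(1 − 0.966934) = 0.9927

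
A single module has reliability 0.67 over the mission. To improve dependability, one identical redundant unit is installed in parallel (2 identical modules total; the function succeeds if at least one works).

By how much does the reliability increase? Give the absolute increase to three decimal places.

0.221

R_before = 0.67
R_after = 1 − (1 − 0.67)^2 = 0.891
ΔR = 0.891 − 0.67 = 0.221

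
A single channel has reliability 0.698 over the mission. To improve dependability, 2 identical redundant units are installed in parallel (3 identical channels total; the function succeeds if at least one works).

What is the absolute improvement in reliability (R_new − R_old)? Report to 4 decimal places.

0.2745

R_before = 0.698
R_after = 1 − (1 − 0.698)^3 = 0.9725
ΔR = 0.9725 − 0.698 = 0.2745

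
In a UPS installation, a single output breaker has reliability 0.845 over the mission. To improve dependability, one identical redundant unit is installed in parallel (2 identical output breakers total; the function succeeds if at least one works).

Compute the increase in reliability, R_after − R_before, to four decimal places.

R_before = 0.845
R_after = 1 − (1 − 0.845)^2 = 0.9760
ΔR = 0.9760 − 0.845 = 0.1310

0.1310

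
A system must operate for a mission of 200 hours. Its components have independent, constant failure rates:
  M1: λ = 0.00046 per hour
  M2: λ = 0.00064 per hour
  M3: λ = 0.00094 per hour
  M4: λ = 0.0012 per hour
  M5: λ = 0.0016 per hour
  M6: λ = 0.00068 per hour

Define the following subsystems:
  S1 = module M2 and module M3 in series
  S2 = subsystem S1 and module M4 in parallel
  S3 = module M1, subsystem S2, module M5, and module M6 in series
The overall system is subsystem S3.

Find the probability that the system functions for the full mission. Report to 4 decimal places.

R(M1) = exp(−0.00046 × 200) = 0.912105
R(M2) = exp(−0.00064 × 200) = 0.879853
R(M3) = exp(−0.00094 × 200) = 0.828615
R(M4) = exp(−0.0012 × 200) = 0.786628
R(M5) = exp(−0.0016 × 200) = 0.726149
R(M6) = exp(−0.00068 × 200) = 0.872843
Series (M2 and M3): 0.879853 × 0.828615 = 0.729059
Parallel ([0.729059] and M4): 1 − (1 − 0.729059)(1 − 0.786628) = 0.942189
Series (M1, [0.942189], M5, and M6): 0.912105 × 0.942189 × 0.726149 × 0.872843 = 0.5447

0.5447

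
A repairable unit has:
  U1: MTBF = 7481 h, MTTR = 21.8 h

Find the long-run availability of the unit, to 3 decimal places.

A(U1) = MTBF/(MTBF+MTTR) = 7481/(7481+21.8) = 0.997

0.997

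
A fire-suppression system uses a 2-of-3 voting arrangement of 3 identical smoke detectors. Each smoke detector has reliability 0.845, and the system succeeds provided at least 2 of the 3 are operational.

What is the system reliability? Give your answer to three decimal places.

R = Σ_{i=2}^{3} C(3,i) p^i (1−p)^{3−i} with p = 0.845
C(3,2)·0.845^2·0.155^1 = 0.33202
C(3,3)·0.845^3·0.155^0 = 0.60335
Sum = 0.935

0.935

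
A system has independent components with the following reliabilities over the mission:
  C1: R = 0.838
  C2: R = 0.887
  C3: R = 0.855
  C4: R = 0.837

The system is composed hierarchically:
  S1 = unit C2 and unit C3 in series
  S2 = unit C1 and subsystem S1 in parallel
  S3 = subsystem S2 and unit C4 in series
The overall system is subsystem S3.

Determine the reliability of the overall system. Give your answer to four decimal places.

0.8042

Series (C2 and C3): 0.887000 × 0.855000 = 0.758385
Parallel (C1 and [0.758385]): 1 − (1 − 0.838000)(1 − 0.758385) = 0.960858
Series ([0.960858] and C4): 0.960858 × 0.837000 = 0.8042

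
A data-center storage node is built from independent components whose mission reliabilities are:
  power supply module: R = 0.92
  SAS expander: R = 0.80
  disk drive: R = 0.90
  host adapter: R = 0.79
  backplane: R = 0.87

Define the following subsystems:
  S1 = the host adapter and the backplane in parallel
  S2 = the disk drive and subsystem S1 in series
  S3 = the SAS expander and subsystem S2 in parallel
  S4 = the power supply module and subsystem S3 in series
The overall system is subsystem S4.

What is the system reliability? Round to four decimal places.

Parallel (host adapter and backplane): 1 − (1 − 0.790000)(1 − 0.870000) = 0.972700
Series (disk drive and [0.972700]): 0.900000 × 0.972700 = 0.875430
Parallel (SAS expander and [0.875430]): 1 − (1 − 0.800000)(1 − 0.875430) = 0.975086
Series (power supply module and [0.975086]): 0.920000 × 0.975086 = 0.8971

0.8971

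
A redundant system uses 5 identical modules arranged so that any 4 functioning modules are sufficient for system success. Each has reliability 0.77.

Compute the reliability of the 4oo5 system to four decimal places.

R = Σ_{i=4}^{5} C(5,i) p^i (1−p)^{5−i} with p = 0.77
C(5,4)·0.77^4·0.23^1 = 0.404260
C(5,5)·0.77^5·0.23^0 = 0.270678
Sum = 0.6749

0.6749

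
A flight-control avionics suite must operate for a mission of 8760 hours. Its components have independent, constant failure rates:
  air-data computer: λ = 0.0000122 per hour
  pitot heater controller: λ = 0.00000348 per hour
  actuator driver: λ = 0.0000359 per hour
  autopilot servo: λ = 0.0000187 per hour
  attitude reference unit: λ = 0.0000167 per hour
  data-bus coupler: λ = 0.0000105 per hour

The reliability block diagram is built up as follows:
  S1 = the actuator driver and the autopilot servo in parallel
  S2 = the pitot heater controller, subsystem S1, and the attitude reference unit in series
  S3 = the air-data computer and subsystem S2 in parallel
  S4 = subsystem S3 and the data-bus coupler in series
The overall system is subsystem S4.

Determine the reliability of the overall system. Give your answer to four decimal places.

0.8940

R(air-data computer) = exp(−0.0000122 × 8760) = 0.898641
R(pitot heater controller) = exp(−0.00000348 × 8760) = 0.969975
R(actuator driver) = exp(−0.0000359 × 8760) = 0.730166
R(autopilot servo) = exp(−0.0000187 × 8760) = 0.848902
R(attitude reference unit) = exp(−0.0000167 × 8760) = 0.863905
R(data-bus coupler) = exp(−0.0000105 × 8760) = 0.912123
Parallel (actuator driver and autopilot servo): 1 − (1 − 0.730166)(1 − 0.848902) = 0.959229
Series (pitot heater controller, [0.959229], and attitude reference unit): 0.969975 × 0.959229 × 0.863905 = 0.803802
Parallel (air-data computer and [0.803802]): 1 − (1 − 0.898641)(1 − 0.803802) = 0.980114
Series ([0.980114] and data-bus coupler): 0.980114 × 0.912123 = 0.8940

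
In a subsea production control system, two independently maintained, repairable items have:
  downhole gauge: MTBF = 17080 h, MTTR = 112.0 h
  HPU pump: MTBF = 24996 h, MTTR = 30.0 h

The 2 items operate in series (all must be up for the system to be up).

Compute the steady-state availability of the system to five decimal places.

A(downhole gauge) = MTBF/(MTBF+MTTR) = 17080/(17080+112.0) = 0.993485
A(HPU pump) = MTBF/(MTBF+MTTR) = 24996/(24996+30.0) = 0.998801
Series availability: 0.993485 × 0.998801 = 0.99229

0.99229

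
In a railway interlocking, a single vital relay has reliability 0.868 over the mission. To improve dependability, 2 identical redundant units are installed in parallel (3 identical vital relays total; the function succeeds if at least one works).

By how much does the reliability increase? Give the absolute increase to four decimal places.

R_before = 0.868
R_after = 1 − (1 − 0.868)^3 = 0.9977
ΔR = 0.9977 − 0.868 = 0.1297

0.1297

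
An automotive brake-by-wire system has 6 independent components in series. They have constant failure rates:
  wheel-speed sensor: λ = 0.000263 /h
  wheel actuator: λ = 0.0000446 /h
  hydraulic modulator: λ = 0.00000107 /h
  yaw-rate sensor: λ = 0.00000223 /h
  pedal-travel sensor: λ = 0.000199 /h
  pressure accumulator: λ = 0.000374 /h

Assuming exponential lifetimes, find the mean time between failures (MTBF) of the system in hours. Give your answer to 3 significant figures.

Series of exponential components: λ_sys = Σ λ_i
λ_sys = 0.000263 + 0.0000446 + 0.00000107 + 0.00000223 + 0.000199 + 0.000374 = 8.8390e-04 /h
MTBF = 1 / λ_sys = 1130 h

1130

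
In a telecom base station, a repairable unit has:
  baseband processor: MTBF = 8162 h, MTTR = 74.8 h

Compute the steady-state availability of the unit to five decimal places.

0.99092

A(baseband processor) = MTBF/(MTBF+MTTR) = 8162/(8162+74.8) = 0.99092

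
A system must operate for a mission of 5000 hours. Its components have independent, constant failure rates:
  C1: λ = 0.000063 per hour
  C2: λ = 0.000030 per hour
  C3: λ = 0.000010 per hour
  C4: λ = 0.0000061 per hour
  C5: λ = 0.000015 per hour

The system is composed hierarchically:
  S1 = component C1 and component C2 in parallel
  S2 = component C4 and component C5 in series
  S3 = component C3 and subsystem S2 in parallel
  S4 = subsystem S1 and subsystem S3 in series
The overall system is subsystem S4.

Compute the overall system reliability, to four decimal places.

R(C1) = exp(−0.000063 × 5000) = 0.729789
R(C2) = exp(−0.000030 × 5000) = 0.860708
R(C3) = exp(−0.000010 × 5000) = 0.951229
R(C4) = exp(−0.0000061 × 5000) = 0.969960
R(C5) = exp(−0.000015 × 5000) = 0.927743
Parallel (C1 and C2): 1 − (1 − 0.729789)(1 − 0.860708) = 0.962362
Series (C4 and C5): 0.969960 × 0.927743 = 0.899874
Parallel (C3 and [0.899874]): 1 − (1 − 0.951229)(1 − 0.899874) = 0.995117
Series ([0.962362] and [0.995117]): 0.962362 × 0.995117 = 0.9577

0.9577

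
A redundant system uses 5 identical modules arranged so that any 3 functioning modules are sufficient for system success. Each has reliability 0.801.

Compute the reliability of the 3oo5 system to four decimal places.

R = Σ_{i=3}^{5} C(5,i) p^i (1−p)^{5−i} with p = 0.801
C(5,3)·0.801^3·0.199^2 = 0.203518
C(5,4)·0.801^4·0.199^1 = 0.409594
C(5,5)·0.801^5·0.199^0 = 0.329733
Sum = 0.9428

0.9428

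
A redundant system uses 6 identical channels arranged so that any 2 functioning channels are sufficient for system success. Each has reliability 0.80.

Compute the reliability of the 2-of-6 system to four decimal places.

R = Σ_{i=2}^{6} C(6,i) p^i (1−p)^{6−i} with p = 0.80
C(6,2)·0.80^2·0.20^4 = 0.015360
C(6,3)·0.80^3·0.20^3 = 0.081920
C(6,4)·0.80^4·0.20^2 = 0.245760
C(6,5)·0.80^5·0.20^1 = 0.393216
C(6,6)·0.80^6·0.20^0 = 0.262144
Sum = 0.9984

0.9984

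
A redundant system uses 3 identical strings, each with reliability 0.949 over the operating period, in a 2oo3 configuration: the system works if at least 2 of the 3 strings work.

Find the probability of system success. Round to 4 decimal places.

0.9925

R = Σ_{i=2}^{3} C(3,i) p^i (1−p)^{3−i} with p = 0.949
C(3,2)·0.949^2·0.051^1 = 0.137792
C(3,3)·0.949^3·0.051^0 = 0.854670
Sum = 0.9925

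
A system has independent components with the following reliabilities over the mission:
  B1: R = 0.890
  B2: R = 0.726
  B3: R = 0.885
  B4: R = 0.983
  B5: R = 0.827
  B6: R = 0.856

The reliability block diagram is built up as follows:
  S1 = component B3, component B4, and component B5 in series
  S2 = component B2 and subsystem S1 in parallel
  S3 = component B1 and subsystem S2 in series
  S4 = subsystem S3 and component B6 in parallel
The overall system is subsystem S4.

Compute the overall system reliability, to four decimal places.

0.9743

Series (B3, B4, and B5): 0.885000 × 0.983000 × 0.827000 = 0.719453
Parallel (B2 and [0.719453]): 1 − (1 − 0.726000)(1 − 0.719453) = 0.923130
Series (B1 and [0.923130]): 0.890000 × 0.923130 = 0.821586
Parallel ([0.821586] and B6): 1 − (1 − 0.821586)(1 − 0.856000) = 0.9743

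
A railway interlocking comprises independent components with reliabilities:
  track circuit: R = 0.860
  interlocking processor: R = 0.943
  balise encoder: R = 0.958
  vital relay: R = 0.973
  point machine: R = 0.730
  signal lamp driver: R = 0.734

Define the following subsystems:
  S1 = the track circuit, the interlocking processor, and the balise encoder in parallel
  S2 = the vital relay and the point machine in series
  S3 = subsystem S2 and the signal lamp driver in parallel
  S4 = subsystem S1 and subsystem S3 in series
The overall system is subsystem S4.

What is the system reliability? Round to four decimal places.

Parallel (track circuit, interlocking processor, and balise encoder): 1 − (1 − 0.860000)(1 − 0.943000)(1 − 0.958000) = 0.999665
Series (vital relay and point machine): 0.973000 × 0.730000 = 0.710290
Parallel ([0.710290] and signal lamp driver): 1 − (1 − 0.710290)(1 − 0.734000) = 0.922937
Series ([0.999665] and [0.922937]): 0.999665 × 0.922937 = 0.9226

0.9226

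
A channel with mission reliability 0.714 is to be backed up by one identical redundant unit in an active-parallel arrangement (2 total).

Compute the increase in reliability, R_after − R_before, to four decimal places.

0.2042

R_before = 0.714
R_after = 1 − (1 − 0.714)^2 = 0.9182
ΔR = 0.9182 − 0.714 = 0.2042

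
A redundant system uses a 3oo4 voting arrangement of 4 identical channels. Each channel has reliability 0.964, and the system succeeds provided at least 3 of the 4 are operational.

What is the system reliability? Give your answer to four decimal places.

R = Σ_{i=3}^{4} C(4,i) p^i (1−p)^{4−i} with p = 0.964
C(4,3)·0.964^3·0.036^1 = 0.129001
C(4,4)·0.964^4·0.036^0 = 0.863591
Sum = 0.9926

0.9926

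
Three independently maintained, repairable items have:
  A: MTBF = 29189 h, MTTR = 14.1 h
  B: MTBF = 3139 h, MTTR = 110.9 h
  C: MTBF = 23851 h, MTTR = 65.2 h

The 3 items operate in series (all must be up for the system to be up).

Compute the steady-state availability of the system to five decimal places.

A(A) = MTBF/(MTBF+MTTR) = 29189/(29189+14.1) = 0.999517
A(B) = MTBF/(MTBF+MTTR) = 3139/(3139+110.9) = 0.965876
A(C) = MTBF/(MTBF+MTTR) = 23851/(23851+65.2) = 0.997274
Series availability: 0.999517 × 0.965876 × 0.997274 = 0.96278

0.96278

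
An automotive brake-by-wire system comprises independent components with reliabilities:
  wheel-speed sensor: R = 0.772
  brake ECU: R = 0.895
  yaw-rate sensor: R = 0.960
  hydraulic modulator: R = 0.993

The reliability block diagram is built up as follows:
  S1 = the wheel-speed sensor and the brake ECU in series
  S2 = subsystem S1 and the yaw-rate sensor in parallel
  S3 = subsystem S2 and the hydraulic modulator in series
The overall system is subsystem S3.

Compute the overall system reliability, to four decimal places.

0.9807

Series (wheel-speed sensor and brake ECU): 0.772000 × 0.895000 = 0.690940
Parallel ([0.690940] and yaw-rate sensor): 1 − (1 − 0.690940)(1 − 0.960000) = 0.987638
Series ([0.987638] and hydraulic modulator): 0.987638 × 0.993000 = 0.9807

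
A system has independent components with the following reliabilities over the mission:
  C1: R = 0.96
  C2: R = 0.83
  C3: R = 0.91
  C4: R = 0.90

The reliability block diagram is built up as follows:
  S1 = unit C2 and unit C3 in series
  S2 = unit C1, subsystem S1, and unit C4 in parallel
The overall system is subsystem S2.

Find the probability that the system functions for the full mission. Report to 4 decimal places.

0.9990

Series (C2 and C3): 0.830000 × 0.910000 = 0.755300
Parallel (C1, [0.755300], and C4): 1 − (1 − 0.960000)(1 − 0.755300)(1 − 0.900000) = 0.9990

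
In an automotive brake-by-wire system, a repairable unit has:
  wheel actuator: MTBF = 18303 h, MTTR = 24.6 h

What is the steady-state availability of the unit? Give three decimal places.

0.999

A(wheel actuator) = MTBF/(MTBF+MTTR) = 18303/(18303+24.6) = 0.999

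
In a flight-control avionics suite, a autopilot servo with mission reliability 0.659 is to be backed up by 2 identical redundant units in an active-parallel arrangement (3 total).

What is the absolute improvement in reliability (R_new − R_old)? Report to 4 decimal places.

R_before = 0.659
R_after = 1 − (1 − 0.659)^3 = 0.9603
ΔR = 0.9603 − 0.659 = 0.3013

0.3013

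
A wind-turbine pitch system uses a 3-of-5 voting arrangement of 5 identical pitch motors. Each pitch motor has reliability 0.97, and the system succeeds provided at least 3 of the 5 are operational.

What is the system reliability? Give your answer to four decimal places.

R = Σ_{i=3}^{5} C(5,i) p^i (1−p)^{5−i} with p = 0.97
C(5,3)·0.97^3·0.03^2 = 0.008214
C(5,4)·0.97^4·0.03^1 = 0.132794
C(5,5)·0.97^5·0.03^0 = 0.858734
Sum = 0.9997

0.9997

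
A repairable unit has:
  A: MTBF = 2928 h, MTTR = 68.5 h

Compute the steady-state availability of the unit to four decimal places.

0.9771

A(A) = MTBF/(MTBF+MTTR) = 2928/(2928+68.5) = 0.9771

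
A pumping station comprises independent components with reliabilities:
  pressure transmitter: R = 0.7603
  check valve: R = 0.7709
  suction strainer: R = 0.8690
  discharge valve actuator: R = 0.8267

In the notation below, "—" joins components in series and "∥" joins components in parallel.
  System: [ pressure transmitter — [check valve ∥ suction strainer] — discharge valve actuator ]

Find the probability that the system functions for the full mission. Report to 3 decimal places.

Parallel (check valve and suction strainer): 1 − (1 − 0.77090)(1 − 0.86900) = 0.96999
Series (pressure transmitter, [0.96999], and discharge valve actuator): 0.76030 × 0.96999 × 0.82670 = 0.610

0.610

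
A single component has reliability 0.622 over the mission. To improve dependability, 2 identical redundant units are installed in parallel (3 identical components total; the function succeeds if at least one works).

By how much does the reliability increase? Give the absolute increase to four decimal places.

R_before = 0.622
R_after = 1 − (1 − 0.622)^3 = 0.9460
ΔR = 0.9460 − 0.622 = 0.3240

0.3240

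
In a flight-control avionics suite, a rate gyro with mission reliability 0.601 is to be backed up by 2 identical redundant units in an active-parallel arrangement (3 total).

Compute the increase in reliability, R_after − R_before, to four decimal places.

0.3355

R_before = 0.601
R_after = 1 − (1 − 0.601)^3 = 0.9365
ΔR = 0.9365 − 0.601 = 0.3355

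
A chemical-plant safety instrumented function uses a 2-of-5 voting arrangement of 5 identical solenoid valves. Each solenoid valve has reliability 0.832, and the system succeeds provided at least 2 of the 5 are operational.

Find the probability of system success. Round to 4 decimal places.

0.9966

R = Σ_{i=2}^{5} C(5,i) p^i (1−p)^{5−i} with p = 0.832
C(5,2)·0.832^2·0.168^3 = 0.032823
C(5,3)·0.832^3·0.168^2 = 0.162551
C(5,4)·0.832^4·0.168^1 = 0.402506
C(5,5)·0.832^5·0.168^0 = 0.398673
Sum = 0.9966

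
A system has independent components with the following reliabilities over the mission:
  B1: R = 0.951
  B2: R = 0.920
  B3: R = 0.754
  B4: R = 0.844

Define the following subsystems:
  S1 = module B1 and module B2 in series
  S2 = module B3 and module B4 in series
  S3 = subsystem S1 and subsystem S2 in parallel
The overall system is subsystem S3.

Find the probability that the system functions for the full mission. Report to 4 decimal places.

Series (B1 and B2): 0.951000 × 0.920000 = 0.874920
Series (B3 and B4): 0.754000 × 0.844000 = 0.636376
Parallel ([0.874920] and [0.636376]): 1 − (1 − 0.874920)(1 − 0.636376) = 0.9545

0.9545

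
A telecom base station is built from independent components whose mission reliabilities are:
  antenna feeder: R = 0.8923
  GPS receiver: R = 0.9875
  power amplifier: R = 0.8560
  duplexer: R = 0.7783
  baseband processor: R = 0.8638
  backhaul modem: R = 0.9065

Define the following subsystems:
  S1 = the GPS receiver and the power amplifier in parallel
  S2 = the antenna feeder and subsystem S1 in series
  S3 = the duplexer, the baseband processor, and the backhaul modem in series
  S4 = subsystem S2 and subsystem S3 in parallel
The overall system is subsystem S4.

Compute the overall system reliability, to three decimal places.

Parallel (GPS receiver and power amplifier): 1 − (1 − 0.98750)(1 − 0.85600) = 0.99820
Series (antenna feeder and [0.99820]): 0.89230 × 0.99820 = 0.89069
Series (duplexer, baseband processor, and backhaul modem): 0.77830 × 0.86380 × 0.90650 = 0.60944
Parallel ([0.89069] and [0.60944]): 1 − (1 − 0.89069)(1 − 0.60944) = 0.957

0.957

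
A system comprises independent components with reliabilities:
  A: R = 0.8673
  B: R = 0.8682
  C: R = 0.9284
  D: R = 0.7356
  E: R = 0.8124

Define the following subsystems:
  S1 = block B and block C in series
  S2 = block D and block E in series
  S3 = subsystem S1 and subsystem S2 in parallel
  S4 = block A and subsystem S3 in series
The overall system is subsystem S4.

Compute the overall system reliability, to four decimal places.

0.7996

Series (B and C): 0.868200 × 0.928400 = 0.806037
Series (D and E): 0.735600 × 0.812400 = 0.597601
Parallel ([0.806037] and [0.597601]): 1 − (1 − 0.806037)(1 − 0.597601) = 0.921949
Series (A and [0.921949]): 0.867300 × 0.921949 = 0.7996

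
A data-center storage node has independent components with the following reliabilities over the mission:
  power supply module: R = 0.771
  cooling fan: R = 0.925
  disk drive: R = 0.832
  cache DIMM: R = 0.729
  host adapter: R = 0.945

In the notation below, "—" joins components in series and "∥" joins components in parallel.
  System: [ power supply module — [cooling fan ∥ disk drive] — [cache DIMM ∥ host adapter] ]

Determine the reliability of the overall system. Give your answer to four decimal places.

0.7499

Parallel (cooling fan and disk drive): 1 − (1 − 0.925000)(1 − 0.832000) = 0.987400
Parallel (cache DIMM and host adapter): 1 − (1 − 0.729000)(1 − 0.945000) = 0.985095
Series (power supply module, [0.987400], and [0.985095]): 0.771000 × 0.987400 × 0.985095 = 0.7499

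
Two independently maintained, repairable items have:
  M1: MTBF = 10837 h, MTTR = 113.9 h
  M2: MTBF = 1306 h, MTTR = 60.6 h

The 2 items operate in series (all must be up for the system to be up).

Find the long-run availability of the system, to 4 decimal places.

0.9457

A(M1) = MTBF/(MTBF+MTTR) = 10837/(10837+113.9) = 0.989599
A(M2) = MTBF/(MTBF+MTTR) = 1306/(1306+60.6) = 0.955656
Series availability: 0.989599 × 0.955656 = 0.9457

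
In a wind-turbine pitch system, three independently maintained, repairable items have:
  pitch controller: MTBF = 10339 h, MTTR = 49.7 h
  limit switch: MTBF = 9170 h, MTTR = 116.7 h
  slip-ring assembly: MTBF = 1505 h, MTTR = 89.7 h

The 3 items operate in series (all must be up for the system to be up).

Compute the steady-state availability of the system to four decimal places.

A(pitch controller) = MTBF/(MTBF+MTTR) = 10339/(10339+49.7) = 0.995216
A(limit switch) = MTBF/(MTBF+MTTR) = 9170/(9170+116.7) = 0.987434
A(slip-ring assembly) = MTBF/(MTBF+MTTR) = 1505/(1505+89.7) = 0.943751
Series availability: 0.995216 × 0.987434 × 0.943751 = 0.9274

0.9274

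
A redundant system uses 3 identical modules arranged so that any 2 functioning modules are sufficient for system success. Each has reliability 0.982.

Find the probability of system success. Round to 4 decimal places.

0.9990

R = Σ_{i=2}^{3} C(3,i) p^i (1−p)^{3−i} with p = 0.982
C(3,2)·0.982^2·0.018^1 = 0.052073
C(3,3)·0.982^3·0.018^0 = 0.946966
Sum = 0.9990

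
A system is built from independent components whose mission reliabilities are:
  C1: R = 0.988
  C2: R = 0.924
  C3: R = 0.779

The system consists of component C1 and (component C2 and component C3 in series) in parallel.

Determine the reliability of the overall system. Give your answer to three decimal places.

0.997

Series (C2 and C3): 0.92400 × 0.77900 = 0.71980
Parallel (C1 and [0.71980]): 1 − (1 − 0.98800)(1 − 0.71980) = 0.997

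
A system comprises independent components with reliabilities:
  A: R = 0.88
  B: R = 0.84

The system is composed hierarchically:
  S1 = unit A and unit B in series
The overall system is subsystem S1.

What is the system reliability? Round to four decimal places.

Series (A and B): 0.880000 × 0.840000 = 0.7392

0.7392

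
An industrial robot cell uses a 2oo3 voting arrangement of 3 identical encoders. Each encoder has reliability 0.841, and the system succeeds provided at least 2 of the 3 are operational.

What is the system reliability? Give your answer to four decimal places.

R = Σ_{i=2}^{3} C(3,i) p^i (1−p)^{3−i} with p = 0.841
C(3,2)·0.841^2·0.159^1 = 0.337373
C(3,3)·0.841^3·0.159^0 = 0.594823
Sum = 0.9322

0.9322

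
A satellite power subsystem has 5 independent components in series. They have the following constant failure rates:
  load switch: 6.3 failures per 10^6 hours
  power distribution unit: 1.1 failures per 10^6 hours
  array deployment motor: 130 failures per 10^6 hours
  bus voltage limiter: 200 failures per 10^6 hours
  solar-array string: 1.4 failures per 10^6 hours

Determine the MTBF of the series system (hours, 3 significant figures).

2950

Series of exponential components: λ_sys = Σ λ_i
λ_sys = 0.0000063 + 0.0000011 + 0.00013 + 0.00020 + 0.0000014 = 3.3880e-04 /h
MTBF = 1 / λ_sys = 2950 h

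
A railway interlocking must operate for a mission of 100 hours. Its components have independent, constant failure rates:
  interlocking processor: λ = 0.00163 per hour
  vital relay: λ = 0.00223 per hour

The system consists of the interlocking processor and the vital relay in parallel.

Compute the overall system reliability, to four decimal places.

0.9699

R(interlocking processor) = exp(−0.00163 × 100) = 0.849591
R(vital relay) = exp(−0.00223 × 100) = 0.800115
Parallel (interlocking processor and vital relay): 1 − (1 − 0.849591)(1 − 0.800115) = 0.9699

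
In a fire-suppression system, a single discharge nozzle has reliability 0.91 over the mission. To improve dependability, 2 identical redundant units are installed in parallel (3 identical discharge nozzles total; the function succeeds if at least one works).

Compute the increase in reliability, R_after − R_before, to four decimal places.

R_before = 0.91
R_after = 1 − (1 − 0.91)^3 = 0.9993
ΔR = 0.9993 − 0.91 = 0.0893

0.0893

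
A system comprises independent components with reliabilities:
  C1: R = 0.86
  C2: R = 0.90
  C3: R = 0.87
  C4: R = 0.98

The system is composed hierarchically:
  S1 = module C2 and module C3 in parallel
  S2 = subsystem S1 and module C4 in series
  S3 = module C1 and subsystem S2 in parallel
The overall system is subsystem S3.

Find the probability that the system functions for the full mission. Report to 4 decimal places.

0.9954

Parallel (C2 and C3): 1 − (1 − 0.900000)(1 − 0.870000) = 0.987000
Series ([0.987000] and C4): 0.987000 × 0.980000 = 0.967260
Parallel (C1 and [0.967260]): 1 − (1 − 0.860000)(1 − 0.967260) = 0.9954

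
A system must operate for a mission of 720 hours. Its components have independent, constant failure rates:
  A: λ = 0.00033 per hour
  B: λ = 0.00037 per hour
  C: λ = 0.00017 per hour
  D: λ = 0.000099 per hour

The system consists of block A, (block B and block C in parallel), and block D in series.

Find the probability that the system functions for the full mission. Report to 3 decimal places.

0.714

R(A) = exp(−0.00033 × 720) = 0.78852
R(B) = exp(−0.00037 × 720) = 0.76613
R(C) = exp(−0.00017 × 720) = 0.88479
R(D) = exp(−0.000099 × 720) = 0.93120
Parallel (B and C): 1 − (1 − 0.76613)(1 − 0.88479) = 0.97306
Series (A, [0.97306], and D): 0.78852 × 0.97306 × 0.93120 = 0.714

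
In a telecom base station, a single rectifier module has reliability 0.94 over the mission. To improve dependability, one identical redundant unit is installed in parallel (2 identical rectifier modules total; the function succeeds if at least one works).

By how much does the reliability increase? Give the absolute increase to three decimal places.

R_before = 0.94
R_after = 1 − (1 − 0.94)^2 = 0.996
ΔR = 0.996 − 0.94 = 0.056

0.056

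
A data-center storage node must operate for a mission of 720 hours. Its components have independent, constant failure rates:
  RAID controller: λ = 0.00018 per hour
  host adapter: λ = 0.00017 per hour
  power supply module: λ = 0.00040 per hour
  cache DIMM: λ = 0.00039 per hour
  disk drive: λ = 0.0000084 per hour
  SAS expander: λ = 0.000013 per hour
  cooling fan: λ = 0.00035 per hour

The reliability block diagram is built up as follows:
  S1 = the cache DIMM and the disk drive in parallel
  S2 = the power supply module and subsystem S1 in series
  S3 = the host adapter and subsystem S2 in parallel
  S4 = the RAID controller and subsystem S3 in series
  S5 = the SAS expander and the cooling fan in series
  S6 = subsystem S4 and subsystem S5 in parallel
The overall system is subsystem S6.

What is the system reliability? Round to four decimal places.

0.9662

R(RAID controller) = exp(−0.00018 × 720) = 0.878447
R(host adapter) = exp(−0.00017 × 720) = 0.884794
R(power supply module) = exp(−0.00040 × 720) = 0.749762
R(cache DIMM) = exp(−0.00039 × 720) = 0.755179
R(disk drive) = exp(−0.0000084 × 720) = 0.993970
R(SAS expander) = exp(−0.000013 × 720) = 0.990684
R(cooling fan) = exp(−0.00035 × 720) = 0.777245
Parallel (cache DIMM and disk drive): 1 − (1 − 0.755179)(1 − 0.993970) = 0.998524
Series (power supply module and [0.998524]): 0.749762 × 0.998524 = 0.748655
Parallel (host adapter and [0.748655]): 1 − (1 − 0.884794)(1 − 0.748655) = 0.971044
Series (RAID controller and [0.971044]): 0.878447 × 0.971044 = 0.853011
Series (SAS expander and cooling fan): 0.990684 × 0.777245 = 0.770004
Parallel ([0.853011] and [0.770004]): 1 − (1 − 0.853011)(1 − 0.770004) = 0.9662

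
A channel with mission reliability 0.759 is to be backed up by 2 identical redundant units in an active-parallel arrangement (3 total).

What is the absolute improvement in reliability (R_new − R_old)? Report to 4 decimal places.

R_before = 0.759
R_after = 1 − (1 − 0.759)^3 = 0.9860
ΔR = 0.9860 − 0.759 = 0.2270

0.2270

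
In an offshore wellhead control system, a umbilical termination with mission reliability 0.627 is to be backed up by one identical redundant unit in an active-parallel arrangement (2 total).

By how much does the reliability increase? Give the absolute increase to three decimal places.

R_before = 0.627
R_after = 1 − (1 − 0.627)^2 = 0.861
ΔR = 0.861 − 0.627 = 0.234

0.234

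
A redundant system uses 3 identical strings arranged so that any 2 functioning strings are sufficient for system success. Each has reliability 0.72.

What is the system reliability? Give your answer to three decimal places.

R = Σ_{i=2}^{3} C(3,i) p^i (1−p)^{3−i} with p = 0.72
C(3,2)·0.72^2·0.28^1 = 0.43546
C(3,3)·0.72^3·0.28^0 = 0.37325
Sum = 0.809

0.809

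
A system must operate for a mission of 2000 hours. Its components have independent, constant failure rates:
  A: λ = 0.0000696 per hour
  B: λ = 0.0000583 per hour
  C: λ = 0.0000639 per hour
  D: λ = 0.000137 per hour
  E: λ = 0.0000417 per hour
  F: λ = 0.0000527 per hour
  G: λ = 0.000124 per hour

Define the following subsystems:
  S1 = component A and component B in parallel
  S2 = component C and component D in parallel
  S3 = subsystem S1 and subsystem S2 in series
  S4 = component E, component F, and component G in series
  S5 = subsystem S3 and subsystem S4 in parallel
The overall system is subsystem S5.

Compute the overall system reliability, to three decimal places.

R(A) = exp(−0.0000696 × 2000) = 0.87005
R(B) = exp(−0.0000583 × 2000) = 0.88994
R(C) = exp(−0.0000639 × 2000) = 0.88003
R(D) = exp(−0.000137 × 2000) = 0.76033
R(E) = exp(−0.0000417 × 2000) = 0.91998
R(F) = exp(−0.0000527 × 2000) = 0.89996
R(G) = exp(−0.000124 × 2000) = 0.78036
Parallel (A and B): 1 − (1 − 0.87005)(1 − 0.88994) = 0.98570
Parallel (C and D): 1 − (1 − 0.88003)(1 − 0.76033) = 0.97125
Series ([0.98570] and [0.97125]): 0.98570 × 0.97125 = 0.95736
Series (E, F, and G): 0.91998 × 0.89996 × 0.78036 = 0.64610
Parallel ([0.95736] and [0.64610]): 1 − (1 − 0.95736)(1 − 0.64610) = 0.985

0.985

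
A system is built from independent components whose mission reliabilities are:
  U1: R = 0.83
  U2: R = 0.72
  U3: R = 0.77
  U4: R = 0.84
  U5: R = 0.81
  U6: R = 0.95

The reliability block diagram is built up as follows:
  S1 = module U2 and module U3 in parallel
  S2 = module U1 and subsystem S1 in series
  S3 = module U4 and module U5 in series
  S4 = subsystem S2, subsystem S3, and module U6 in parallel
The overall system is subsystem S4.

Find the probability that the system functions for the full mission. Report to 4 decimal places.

Parallel (U2 and U3): 1 − (1 − 0.720000)(1 − 0.770000) = 0.935600
Series (U1 and [0.935600]): 0.830000 × 0.935600 = 0.776548
Series (U4 and U5): 0.840000 × 0.810000 = 0.680400
Parallel ([0.776548], [0.680400], and U6): 1 − (1 − 0.776548)(1 − 0.680400)(1 − 0.950000) = 0.9964

0.9964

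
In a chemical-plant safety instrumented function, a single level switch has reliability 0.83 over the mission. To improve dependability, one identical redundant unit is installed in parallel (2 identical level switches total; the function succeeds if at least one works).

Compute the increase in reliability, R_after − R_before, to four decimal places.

0.1411

R_before = 0.83
R_after = 1 − (1 − 0.83)^2 = 0.9711
ΔR = 0.9711 − 0.83 = 0.1411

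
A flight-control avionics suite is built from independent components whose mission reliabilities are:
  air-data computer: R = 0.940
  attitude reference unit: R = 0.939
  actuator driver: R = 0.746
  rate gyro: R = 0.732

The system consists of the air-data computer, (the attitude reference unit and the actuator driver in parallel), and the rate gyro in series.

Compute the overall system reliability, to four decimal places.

Parallel (attitude reference unit and actuator driver): 1 − (1 − 0.939000)(1 − 0.746000) = 0.984506
Series (air-data computer, [0.984506], and rate gyro): 0.940000 × 0.984506 × 0.732000 = 0.6774

0.6774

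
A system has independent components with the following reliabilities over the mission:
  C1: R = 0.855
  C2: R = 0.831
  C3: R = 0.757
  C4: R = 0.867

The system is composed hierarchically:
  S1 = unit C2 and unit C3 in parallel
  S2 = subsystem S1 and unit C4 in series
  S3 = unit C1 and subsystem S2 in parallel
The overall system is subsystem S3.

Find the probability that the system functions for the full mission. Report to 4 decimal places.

0.9756

Parallel (C2 and C3): 1 − (1 − 0.831000)(1 − 0.757000) = 0.958933
Series ([0.958933] and C4): 0.958933 × 0.867000 = 0.831395
Parallel (C1 and [0.831395]): 1 − (1 − 0.855000)(1 − 0.831395) = 0.9756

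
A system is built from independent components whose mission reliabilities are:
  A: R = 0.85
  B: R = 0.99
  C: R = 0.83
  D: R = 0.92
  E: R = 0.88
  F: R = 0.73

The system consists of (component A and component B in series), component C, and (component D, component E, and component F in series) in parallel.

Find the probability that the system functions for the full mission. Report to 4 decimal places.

Series (A and B): 0.850000 × 0.990000 = 0.841500
Series (D, E, and F): 0.920000 × 0.880000 × 0.730000 = 0.591008
Parallel ([0.841500], C, and [0.591008]): 1 − (1 − 0.841500)(1 − 0.830000)(1 − 0.591008) = 0.9890

0.9890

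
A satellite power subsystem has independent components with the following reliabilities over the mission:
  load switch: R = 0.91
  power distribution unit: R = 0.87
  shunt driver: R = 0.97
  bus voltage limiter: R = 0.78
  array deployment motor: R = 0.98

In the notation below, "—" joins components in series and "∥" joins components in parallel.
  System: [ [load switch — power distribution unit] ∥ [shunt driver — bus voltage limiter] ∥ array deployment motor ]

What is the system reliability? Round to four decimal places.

Series (load switch and power distribution unit): 0.910000 × 0.870000 = 0.791700
Series (shunt driver and bus voltage limiter): 0.970000 × 0.780000 = 0.756600
Parallel ([0.791700], [0.756600], and array deployment motor): 1 − (1 − 0.791700)(1 − 0.756600)(1 − 0.980000) = 0.9990

0.9990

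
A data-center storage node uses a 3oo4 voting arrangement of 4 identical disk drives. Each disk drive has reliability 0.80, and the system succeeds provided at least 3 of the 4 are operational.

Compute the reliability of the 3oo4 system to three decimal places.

0.819

R = Σ_{i=3}^{4} C(4,i) p^i (1−p)^{4−i} with p = 0.80
C(4,3)·0.80^3·0.20^1 = 0.40960
C(4,4)·0.80^4·0.20^0 = 0.40960
Sum = 0.819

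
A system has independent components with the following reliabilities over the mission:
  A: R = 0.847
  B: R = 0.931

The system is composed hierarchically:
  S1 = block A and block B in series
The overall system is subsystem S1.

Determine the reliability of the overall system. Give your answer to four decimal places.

Series (A and B): 0.847000 × 0.931000 = 0.7886

0.7886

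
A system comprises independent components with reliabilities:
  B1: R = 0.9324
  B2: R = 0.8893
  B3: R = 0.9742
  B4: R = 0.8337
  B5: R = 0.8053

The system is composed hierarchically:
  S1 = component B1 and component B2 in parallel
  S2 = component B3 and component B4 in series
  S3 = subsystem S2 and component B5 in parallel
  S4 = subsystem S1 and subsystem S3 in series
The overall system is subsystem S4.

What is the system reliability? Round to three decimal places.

Parallel (B1 and B2): 1 − (1 − 0.93240)(1 − 0.88930) = 0.99252
Series (B3 and B4): 0.97420 × 0.83370 = 0.81219
Parallel ([0.81219] and B5): 1 − (1 − 0.81219)(1 − 0.80530) = 0.96343
Series ([0.99252] and [0.96343]): 0.99252 × 0.96343 = 0.956

0.956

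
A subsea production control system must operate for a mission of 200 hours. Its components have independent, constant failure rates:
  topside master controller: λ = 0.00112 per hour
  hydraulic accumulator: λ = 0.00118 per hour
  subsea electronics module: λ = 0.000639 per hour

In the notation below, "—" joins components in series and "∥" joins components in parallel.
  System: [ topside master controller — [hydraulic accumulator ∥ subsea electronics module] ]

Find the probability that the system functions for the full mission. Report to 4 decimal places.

0.7792

R(topside master controller) = exp(−0.00112 × 200) = 0.799315
R(hydraulic accumulator) = exp(−0.00118 × 200) = 0.789781
R(subsea electronics module) = exp(−0.000639 × 200) = 0.880029
Parallel (hydraulic accumulator and subsea electronics module): 1 − (1 − 0.789781)(1 − 0.880029) = 0.974780
Series (topside master controller and [0.974780]): 0.799315 × 0.974780 = 0.7792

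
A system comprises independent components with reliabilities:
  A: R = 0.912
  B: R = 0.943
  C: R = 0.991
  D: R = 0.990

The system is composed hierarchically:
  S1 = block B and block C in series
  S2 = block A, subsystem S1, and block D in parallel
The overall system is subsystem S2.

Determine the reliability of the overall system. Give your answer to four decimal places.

0.9999

Series (B and C): 0.943000 × 0.991000 = 0.934513
Parallel (A, [0.934513], and D): 1 − (1 − 0.912000)(1 − 0.934513)(1 − 0.990000) = 0.9999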